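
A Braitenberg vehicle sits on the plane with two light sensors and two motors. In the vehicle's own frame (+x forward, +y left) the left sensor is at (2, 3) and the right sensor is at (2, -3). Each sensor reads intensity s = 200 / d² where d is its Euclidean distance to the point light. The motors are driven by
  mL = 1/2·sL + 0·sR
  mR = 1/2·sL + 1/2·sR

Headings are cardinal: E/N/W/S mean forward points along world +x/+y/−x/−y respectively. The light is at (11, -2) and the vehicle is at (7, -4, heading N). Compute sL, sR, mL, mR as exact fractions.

left sensor world pos  = (4, -2); dL² = 49
right sensor world pos = (10, -2); dR² = 1
sL = 200/49 = 200/49
sR = 200/1 = 200
mL = 1/2·sL + 0·sR = 100/49
mR = 1/2·sL + 1/2·sR = 5000/49

200/49 200 100/49 5000/49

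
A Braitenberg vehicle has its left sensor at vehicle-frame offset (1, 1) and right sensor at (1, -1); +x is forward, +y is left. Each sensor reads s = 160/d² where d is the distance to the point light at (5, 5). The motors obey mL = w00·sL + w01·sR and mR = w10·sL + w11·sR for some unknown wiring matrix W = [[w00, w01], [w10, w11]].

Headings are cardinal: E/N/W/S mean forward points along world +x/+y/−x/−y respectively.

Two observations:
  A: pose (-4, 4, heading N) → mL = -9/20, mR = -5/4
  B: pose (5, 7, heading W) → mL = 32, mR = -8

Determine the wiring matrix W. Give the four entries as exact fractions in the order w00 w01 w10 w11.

obs A: pose=(-4,4,N) → sL=8/5, sR=5/2, mL=-9/20, mR=-5/4
obs B: pose=(5,7,W) → sL=80, sR=16, mL=32, mR=-8
sensor matrix S = [[8/5, 5/2], [80, 16]]; det S = -872/5
solve [mL_A; mL_B] = S·[w00; w01] and [mR_A; mR_B] = S·[w10; w11]:
  w00 = 1/2, w01 = -1/2, w10 = 0, w11 = -1/2

1/2 -1/2 0 -1/2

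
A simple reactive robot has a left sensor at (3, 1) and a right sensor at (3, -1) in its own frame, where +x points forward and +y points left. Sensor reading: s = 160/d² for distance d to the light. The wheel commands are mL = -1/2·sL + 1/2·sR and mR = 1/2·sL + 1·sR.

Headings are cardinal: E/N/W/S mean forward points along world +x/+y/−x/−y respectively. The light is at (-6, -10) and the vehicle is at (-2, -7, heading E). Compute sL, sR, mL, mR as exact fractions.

32/13 160/53 192/689 2928/689

left sensor world pos  = (1, -6); dL² = 65
right sensor world pos = (1, -8); dR² = 53
sL = 160/65 = 32/13
sR = 160/53 = 160/53
mL = -1/2·sL + 1/2·sR = 192/689
mR = 1/2·sL + 1·sR = 2928/689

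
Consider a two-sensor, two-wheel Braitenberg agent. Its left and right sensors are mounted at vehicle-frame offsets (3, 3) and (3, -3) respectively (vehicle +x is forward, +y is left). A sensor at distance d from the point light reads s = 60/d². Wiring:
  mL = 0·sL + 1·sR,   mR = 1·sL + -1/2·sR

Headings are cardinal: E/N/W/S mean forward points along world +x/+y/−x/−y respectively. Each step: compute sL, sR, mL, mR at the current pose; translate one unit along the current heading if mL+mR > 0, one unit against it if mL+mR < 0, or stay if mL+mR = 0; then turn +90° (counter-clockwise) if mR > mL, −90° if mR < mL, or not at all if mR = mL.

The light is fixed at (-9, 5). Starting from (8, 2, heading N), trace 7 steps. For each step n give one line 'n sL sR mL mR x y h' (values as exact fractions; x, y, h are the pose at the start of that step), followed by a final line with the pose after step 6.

0 15/49 3/20 3/20 453/1960 8 2 N
1 60/221 60/197 60/197 5190/43537 8 3 W
2 6/17 30/181 30/181 831/3077 7 3 N
3 12/37 60/173 60/173 966/6401 7 4 W
4 15/37 15/82 15/82 1905/6068 6 4 N
5 20/51 20/51 20/51 10/51 6 5 W
6 6/13 30/149 30/149 699/1937 5 5 N
final 5 6 W

n=0: pose=(8,2,N); sL=15/49, sR=3/20; mL=3/20, mR=453/1960; mL+mR=747/1960 → advance +1; mR−mL=159/1960 → turn +1·90°
n=1: pose=(8,3,W); sL=60/221, sR=60/197; mL=60/197, mR=5190/43537; mL+mR=18450/43537 → advance +1; mR−mL=-8070/43537 → turn -1·90°
n=2: pose=(7,3,N); sL=6/17, sR=30/181; mL=30/181, mR=831/3077; mL+mR=1341/3077 → advance +1; mR−mL=321/3077 → turn +1·90°
n=3: pose=(7,4,W); sL=12/37, sR=60/173; mL=60/173, mR=966/6401; mL+mR=3186/6401 → advance +1; mR−mL=-1254/6401 → turn -1·90°
n=4: pose=(6,4,N); sL=15/37, sR=15/82; mL=15/82, mR=1905/6068; mL+mR=3015/6068 → advance +1; mR−mL=795/6068 → turn +1·90°
n=5: pose=(6,5,W); sL=20/51, sR=20/51; mL=20/51, mR=10/51; mL+mR=10/17 → advance +1; mR−mL=-10/51 → turn -1·90°
n=6: pose=(5,5,N); sL=6/13, sR=30/149; mL=30/149, mR=699/1937; mL+mR=1089/1937 → advance +1; mR−mL=309/1937 → turn +1·90°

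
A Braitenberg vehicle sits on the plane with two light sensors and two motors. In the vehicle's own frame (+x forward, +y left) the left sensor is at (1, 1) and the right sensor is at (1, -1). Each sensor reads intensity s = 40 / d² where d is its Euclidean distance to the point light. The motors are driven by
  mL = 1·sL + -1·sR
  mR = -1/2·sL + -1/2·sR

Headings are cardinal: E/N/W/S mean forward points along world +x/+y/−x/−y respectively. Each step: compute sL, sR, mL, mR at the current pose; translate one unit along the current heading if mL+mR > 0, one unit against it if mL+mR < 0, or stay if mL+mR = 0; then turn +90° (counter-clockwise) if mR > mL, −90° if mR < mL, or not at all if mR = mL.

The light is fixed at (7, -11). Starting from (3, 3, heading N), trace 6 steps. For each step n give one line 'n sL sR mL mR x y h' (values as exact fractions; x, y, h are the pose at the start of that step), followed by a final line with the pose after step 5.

n=0: pose=(3,3,N); sL=4/25, sR=20/117; mL=-32/2925, mR=-484/2925; mL+mR=-172/975 → advance -1; mR−mL=-452/2925 → turn -1·90°
n=1: pose=(3,2,E); sL=8/41, sR=40/153; mL=-416/6273, mR=-1432/6273; mL+mR=-616/2091 → advance -1; mR−mL=-1016/6273 → turn -1·90°
n=2: pose=(2,2,S); sL=1/4, sR=2/9; mL=1/36, mR=-17/72; mL+mR=-5/24 → advance -1; mR−mL=-19/72 → turn -1·90°
n=3: pose=(2,3,W); sL=8/41, sR=40/261; mL=448/10701, mR=-1864/10701; mL+mR=-472/3567 → advance -1; mR−mL=-2312/10701 → turn -1·90°
n=4: pose=(3,3,N); sL=4/25, sR=20/117; mL=-32/2925, mR=-484/2925; mL+mR=-172/975 → advance -1; mR−mL=-452/2925 → turn -1·90°
n=5: pose=(3,2,E); sL=8/41, sR=40/153; mL=-416/6273, mR=-1432/6273; mL+mR=-616/2091 → advance -1; mR−mL=-1016/6273 → turn -1·90°

0 4/25 20/117 -32/2925 -484/2925 3 3 N
1 8/41 40/153 -416/6273 -1432/6273 3 2 E
2 1/4 2/9 1/36 -17/72 2 2 S
3 8/41 40/261 448/10701 -1864/10701 2 3 W
4 4/25 20/117 -32/2925 -484/2925 3 3 N
5 8/41 40/153 -416/6273 -1432/6273 3 2 E
final 2 2 S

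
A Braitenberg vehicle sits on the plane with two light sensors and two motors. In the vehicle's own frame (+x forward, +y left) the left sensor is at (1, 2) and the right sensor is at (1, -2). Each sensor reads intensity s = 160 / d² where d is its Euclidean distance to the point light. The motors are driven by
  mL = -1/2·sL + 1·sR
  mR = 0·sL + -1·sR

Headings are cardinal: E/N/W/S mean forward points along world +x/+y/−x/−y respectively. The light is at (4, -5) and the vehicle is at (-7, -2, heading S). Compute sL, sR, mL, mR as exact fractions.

32/17 160/173 -48/2941 -160/173

left sensor world pos  = (-5, -3); dL² = 85
right sensor world pos = (-9, -3); dR² = 173
sL = 160/85 = 32/17
sR = 160/173 = 160/173
mL = -1/2·sL + 1·sR = -48/2941
mR = 0·sL + -1·sR = -160/173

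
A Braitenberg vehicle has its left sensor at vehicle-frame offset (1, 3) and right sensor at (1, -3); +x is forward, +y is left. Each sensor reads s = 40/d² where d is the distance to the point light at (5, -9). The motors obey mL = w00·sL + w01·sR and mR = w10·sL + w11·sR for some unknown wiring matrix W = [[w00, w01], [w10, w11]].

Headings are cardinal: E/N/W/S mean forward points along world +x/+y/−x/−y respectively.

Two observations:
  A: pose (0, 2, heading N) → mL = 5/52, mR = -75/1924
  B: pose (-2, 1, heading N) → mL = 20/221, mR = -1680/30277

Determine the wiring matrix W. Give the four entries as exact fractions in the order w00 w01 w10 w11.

1/2 0 1/2 -1/2

obs A: pose=(0,2,N) → sL=5/26, sR=10/37, mL=5/52, mR=-75/1924
obs B: pose=(-2,1,N) → sL=40/221, sR=40/137, mL=20/221, mR=-1680/30277
sensor matrix S = [[5/26, 10/37], [40/221, 40/137]]; det S = 8100/1120249
solve [mL_A; mL_B] = S·[w00; w01] and [mR_A; mR_B] = S·[w10; w11]:
  w00 = 1/2, w01 = 0, w10 = 1/2, w11 = -1/2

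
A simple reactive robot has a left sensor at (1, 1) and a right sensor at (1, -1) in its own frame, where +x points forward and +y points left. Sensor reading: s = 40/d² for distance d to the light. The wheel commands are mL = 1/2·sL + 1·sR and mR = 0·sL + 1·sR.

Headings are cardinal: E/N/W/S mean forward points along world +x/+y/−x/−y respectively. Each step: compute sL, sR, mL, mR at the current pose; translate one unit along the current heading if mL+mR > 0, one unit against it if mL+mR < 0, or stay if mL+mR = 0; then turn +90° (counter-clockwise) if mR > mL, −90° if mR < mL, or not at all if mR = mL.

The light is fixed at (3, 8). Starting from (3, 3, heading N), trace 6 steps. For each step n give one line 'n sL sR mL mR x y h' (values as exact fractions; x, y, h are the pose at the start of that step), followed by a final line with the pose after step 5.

n=0: pose=(3,3,N); sL=40/17, sR=40/17; mL=60/17, mR=40/17; mL+mR=100/17 → advance +1; mR−mL=-20/17 → turn -1·90°
n=1: pose=(3,4,E); sL=4, sR=20/13; mL=46/13, mR=20/13; mL+mR=66/13 → advance +1; mR−mL=-2 → turn -1·90°
n=2: pose=(4,4,S); sL=40/29, sR=8/5; mL=332/145, mR=8/5; mL+mR=564/145 → advance +1; mR−mL=-20/29 → turn -1·90°
n=3: pose=(4,3,W); sL=10/9, sR=5/2; mL=55/18, mR=5/2; mL+mR=50/9 → advance +1; mR−mL=-5/9 → turn -1·90°
n=4: pose=(3,3,N); sL=40/17, sR=40/17; mL=60/17, mR=40/17; mL+mR=100/17 → advance +1; mR−mL=-20/17 → turn -1·90°
n=5: pose=(3,4,E); sL=4, sR=20/13; mL=46/13, mR=20/13; mL+mR=66/13 → advance +1; mR−mL=-2 → turn -1·90°

0 40/17 40/17 60/17 40/17 3 3 N
1 4 20/13 46/13 20/13 3 4 E
2 40/29 8/5 332/145 8/5 4 4 S
3 10/9 5/2 55/18 5/2 4 3 W
4 40/17 40/17 60/17 40/17 3 3 N
5 4 20/13 46/13 20/13 3 4 E
final 4 4 S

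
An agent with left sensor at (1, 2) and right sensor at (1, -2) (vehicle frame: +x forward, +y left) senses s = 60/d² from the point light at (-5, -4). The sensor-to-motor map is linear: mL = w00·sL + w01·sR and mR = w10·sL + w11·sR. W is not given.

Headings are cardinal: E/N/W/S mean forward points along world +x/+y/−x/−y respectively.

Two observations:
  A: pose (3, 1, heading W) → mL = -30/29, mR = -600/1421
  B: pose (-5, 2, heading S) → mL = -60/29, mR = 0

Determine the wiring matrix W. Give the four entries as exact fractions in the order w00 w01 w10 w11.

obs A: pose=(3,1,W) → sL=30/29, sR=30/49, mL=-30/29, mR=-600/1421
obs B: pose=(-5,2,S) → sL=60/29, sR=60/29, mL=-60/29, mR=0
sensor matrix S = [[30/29, 30/49], [60/29, 60/29]]; det S = 36000/41209
solve [mL_A; mL_B] = S·[w00; w01] and [mR_A; mR_B] = S·[w10; w11]:
  w00 = -1, w01 = 0, w10 = -1, w11 = 1

-1 0 -1 1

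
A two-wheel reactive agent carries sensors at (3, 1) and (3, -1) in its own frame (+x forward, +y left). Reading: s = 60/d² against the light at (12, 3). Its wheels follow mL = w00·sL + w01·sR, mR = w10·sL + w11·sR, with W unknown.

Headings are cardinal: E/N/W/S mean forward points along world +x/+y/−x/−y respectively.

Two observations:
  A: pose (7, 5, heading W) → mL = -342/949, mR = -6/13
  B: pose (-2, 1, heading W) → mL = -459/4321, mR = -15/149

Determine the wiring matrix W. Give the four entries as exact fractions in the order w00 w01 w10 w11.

1/2 -1 -1/2 0

obs A: pose=(7,5,W) → sL=12/13, sR=60/73, mL=-342/949, mR=-6/13
obs B: pose=(-2,1,W) → sL=30/149, sR=6/29, mL=-459/4321, mR=-15/149
sensor matrix S = [[12/13, 60/73], [30/149, 6/29]]; det S = 104544/4100629
solve [mL_A; mL_B] = S·[w00; w01] and [mR_A; mR_B] = S·[w10; w11]:
  w00 = 1/2, w01 = -1, w10 = -1/2, w11 = 0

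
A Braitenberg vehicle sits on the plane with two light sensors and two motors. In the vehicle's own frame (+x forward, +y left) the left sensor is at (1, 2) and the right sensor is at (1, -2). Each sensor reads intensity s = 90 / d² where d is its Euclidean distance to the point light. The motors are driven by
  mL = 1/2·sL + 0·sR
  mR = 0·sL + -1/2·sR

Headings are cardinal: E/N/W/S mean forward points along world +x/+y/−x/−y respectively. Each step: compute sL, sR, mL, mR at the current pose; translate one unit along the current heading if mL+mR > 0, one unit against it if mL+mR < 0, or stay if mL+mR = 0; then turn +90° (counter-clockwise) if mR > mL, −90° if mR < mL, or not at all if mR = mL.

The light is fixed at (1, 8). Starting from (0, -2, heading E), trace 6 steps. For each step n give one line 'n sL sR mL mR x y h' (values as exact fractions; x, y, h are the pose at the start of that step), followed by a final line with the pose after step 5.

0 45/32 5/8 45/64 -5/16 0 -2 E
1 18/25 18/25 9/25 -9/25 1 -2 S
2 18/29 18/13 9/29 -9/13 1 -2 W
3 45/41 1 45/82 -1/2 2 -2 N
4 90/53 18/25 45/53 -9/25 2 -1 E
5 45/58 9/10 45/116 -9/20 3 -1 S
final 3 0 W

n=0: pose=(0,-2,E); sL=45/32, sR=5/8; mL=45/64, mR=-5/16; mL+mR=25/64 → advance +1; mR−mL=-65/64 → turn -1·90°
n=1: pose=(1,-2,S); sL=18/25, sR=18/25; mL=9/25, mR=-9/25; mL+mR=0 → advance +0; mR−mL=-18/25 → turn -1·90°
n=2: pose=(1,-2,W); sL=18/29, sR=18/13; mL=9/29, mR=-9/13; mL+mR=-144/377 → advance -1; mR−mL=-378/377 → turn -1·90°
n=3: pose=(2,-2,N); sL=45/41, sR=1; mL=45/82, mR=-1/2; mL+mR=2/41 → advance +1; mR−mL=-43/41 → turn -1·90°
n=4: pose=(2,-1,E); sL=90/53, sR=18/25; mL=45/53, mR=-9/25; mL+mR=648/1325 → advance +1; mR−mL=-1602/1325 → turn -1·90°
n=5: pose=(3,-1,S); sL=45/58, sR=9/10; mL=45/116, mR=-9/20; mL+mR=-9/145 → advance -1; mR−mL=-243/290 → turn -1·90°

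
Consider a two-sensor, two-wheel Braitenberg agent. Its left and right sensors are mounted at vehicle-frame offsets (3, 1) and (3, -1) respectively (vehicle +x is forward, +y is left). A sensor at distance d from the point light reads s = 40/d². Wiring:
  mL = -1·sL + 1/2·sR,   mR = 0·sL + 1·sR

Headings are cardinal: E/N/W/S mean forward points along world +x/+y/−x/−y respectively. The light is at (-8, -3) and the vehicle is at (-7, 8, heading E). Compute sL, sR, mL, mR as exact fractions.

1/4 10/29 -9/116 10/29

left sensor world pos  = (-4, 9); dL² = 160
right sensor world pos = (-4, 7); dR² = 116
sL = 40/160 = 1/4
sR = 40/116 = 10/29
mL = -1·sL + 1/2·sR = -9/116
mR = 0·sL + 1·sR = 10/29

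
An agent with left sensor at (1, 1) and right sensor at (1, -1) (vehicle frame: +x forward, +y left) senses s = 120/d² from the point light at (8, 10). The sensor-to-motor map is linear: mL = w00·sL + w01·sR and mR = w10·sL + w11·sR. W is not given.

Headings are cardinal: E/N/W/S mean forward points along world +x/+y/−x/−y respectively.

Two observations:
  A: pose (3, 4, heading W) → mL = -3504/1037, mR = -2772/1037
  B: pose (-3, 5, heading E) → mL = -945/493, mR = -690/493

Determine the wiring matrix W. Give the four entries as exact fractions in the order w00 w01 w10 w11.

-1 -1 -1/2 -1

obs A: pose=(3,4,W) → sL=24/17, sR=120/61, mL=-3504/1037, mR=-2772/1037
obs B: pose=(-3,5,E) → sL=30/29, sR=15/17, mL=-945/493, mR=-690/493
sensor matrix S = [[24/17, 120/61], [30/29, 15/17]]; det S = -403560/511241
solve [mL_A; mL_B] = S·[w00; w01] and [mR_A; mR_B] = S·[w10; w11]:
  w00 = -1, w01 = -1, w10 = -1/2, w11 = -1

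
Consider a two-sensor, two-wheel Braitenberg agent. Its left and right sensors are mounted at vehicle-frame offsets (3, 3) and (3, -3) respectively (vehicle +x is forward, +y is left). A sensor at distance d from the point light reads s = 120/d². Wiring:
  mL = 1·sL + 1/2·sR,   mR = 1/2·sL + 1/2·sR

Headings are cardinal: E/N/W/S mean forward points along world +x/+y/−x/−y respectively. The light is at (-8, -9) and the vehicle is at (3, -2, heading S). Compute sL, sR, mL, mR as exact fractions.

left sensor world pos  = (6, -5); dL² = 212
right sensor world pos = (0, -5); dR² = 80
sL = 120/212 = 30/53
sR = 120/80 = 3/2
mL = 1·sL + 1/2·sR = 279/212
mR = 1/2·sL + 1/2·sR = 219/212

30/53 3/2 279/212 219/212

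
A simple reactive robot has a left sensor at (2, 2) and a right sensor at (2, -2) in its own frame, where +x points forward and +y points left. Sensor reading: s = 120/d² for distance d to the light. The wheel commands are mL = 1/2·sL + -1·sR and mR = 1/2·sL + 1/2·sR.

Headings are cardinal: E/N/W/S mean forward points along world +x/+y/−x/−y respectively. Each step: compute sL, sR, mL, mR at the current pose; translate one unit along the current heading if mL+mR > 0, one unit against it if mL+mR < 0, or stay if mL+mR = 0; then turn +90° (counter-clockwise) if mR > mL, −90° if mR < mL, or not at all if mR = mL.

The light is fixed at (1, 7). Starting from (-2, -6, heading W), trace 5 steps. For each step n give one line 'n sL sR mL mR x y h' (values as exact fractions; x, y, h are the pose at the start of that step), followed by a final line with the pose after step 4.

n=0: pose=(-2,-6,W); sL=12/25, sR=60/73; mL=-1062/1825, mR=1188/1825; mL+mR=126/1825 → advance +1; mR−mL=90/73 → turn +1·90°
n=1: pose=(-3,-6,S); sL=120/229, sR=40/87; mL=-3940/19923, mR=9800/19923; mL+mR=5860/19923 → advance +1; mR−mL=20/29 → turn +1·90°
n=2: pose=(-3,-7,E); sL=30/37, sR=6/13; mL=-27/481, mR=306/481; mL+mR=279/481 → advance +1; mR−mL=9/13 → turn +1·90°
n=3: pose=(-2,-7,N); sL=120/169, sR=24/29; mL=-2316/4901, mR=3768/4901; mL+mR=1452/4901 → advance +1; mR−mL=36/29 → turn +1·90°
n=4: pose=(-2,-6,W); sL=12/25, sR=60/73; mL=-1062/1825, mR=1188/1825; mL+mR=126/1825 → advance +1; mR−mL=90/73 → turn +1·90°

0 12/25 60/73 -1062/1825 1188/1825 -2 -6 W
1 120/229 40/87 -3940/19923 9800/19923 -3 -6 S
2 30/37 6/13 -27/481 306/481 -3 -7 E
3 120/169 24/29 -2316/4901 3768/4901 -2 -7 N
4 12/25 60/73 -1062/1825 1188/1825 -2 -6 W
final -3 -6 S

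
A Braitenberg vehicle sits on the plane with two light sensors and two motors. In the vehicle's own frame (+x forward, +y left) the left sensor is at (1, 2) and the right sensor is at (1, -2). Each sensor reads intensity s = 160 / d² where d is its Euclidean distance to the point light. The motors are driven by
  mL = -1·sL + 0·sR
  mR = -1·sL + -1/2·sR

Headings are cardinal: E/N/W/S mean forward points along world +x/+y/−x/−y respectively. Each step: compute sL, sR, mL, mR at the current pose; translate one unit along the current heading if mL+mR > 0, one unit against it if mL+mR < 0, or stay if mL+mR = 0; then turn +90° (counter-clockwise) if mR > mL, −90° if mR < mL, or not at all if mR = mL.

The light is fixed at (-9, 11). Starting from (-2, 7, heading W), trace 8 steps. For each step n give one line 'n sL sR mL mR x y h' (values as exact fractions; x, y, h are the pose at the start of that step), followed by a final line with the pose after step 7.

0 20/9 4 -20/9 -38/9 -2 7 W
1 32/9 160/109 -32/9 -4208/981 -1 7 N
2 16/9 16/13 -16/9 -280/117 -1 6 E
3 160/117 160/61 -160/117 -19120/7137 -2 6 S
4 20/9 4 -20/9 -38/9 -2 7 W
5 32/9 160/109 -32/9 -4208/981 -1 7 N
6 16/9 16/13 -16/9 -280/117 -1 6 E
7 160/117 160/61 -160/117 -19120/7137 -2 6 S
final -2 7 W

n=0: pose=(-2,7,W); sL=20/9, sR=4; mL=-20/9, mR=-38/9; mL+mR=-58/9 → advance -1; mR−mL=-2 → turn -1·90°
n=1: pose=(-1,7,N); sL=32/9, sR=160/109; mL=-32/9, mR=-4208/981; mL+mR=-7696/981 → advance -1; mR−mL=-80/109 → turn -1·90°
n=2: pose=(-1,6,E); sL=16/9, sR=16/13; mL=-16/9, mR=-280/117; mL+mR=-488/117 → advance -1; mR−mL=-8/13 → turn -1·90°
n=3: pose=(-2,6,S); sL=160/117, sR=160/61; mL=-160/117, mR=-19120/7137; mL+mR=-28880/7137 → advance -1; mR−mL=-80/61 → turn -1·90°
n=4: pose=(-2,7,W); sL=20/9, sR=4; mL=-20/9, mR=-38/9; mL+mR=-58/9 → advance -1; mR−mL=-2 → turn -1·90°
n=5: pose=(-1,7,N); sL=32/9, sR=160/109; mL=-32/9, mR=-4208/981; mL+mR=-7696/981 → advance -1; mR−mL=-80/109 → turn -1·90°
n=6: pose=(-1,6,E); sL=16/9, sR=16/13; mL=-16/9, mR=-280/117; mL+mR=-488/117 → advance -1; mR−mL=-8/13 → turn -1·90°
n=7: pose=(-2,6,S); sL=160/117, sR=160/61; mL=-160/117, mR=-19120/7137; mL+mR=-28880/7137 → advance -1; mR−mL=-80/61 → turn -1·90°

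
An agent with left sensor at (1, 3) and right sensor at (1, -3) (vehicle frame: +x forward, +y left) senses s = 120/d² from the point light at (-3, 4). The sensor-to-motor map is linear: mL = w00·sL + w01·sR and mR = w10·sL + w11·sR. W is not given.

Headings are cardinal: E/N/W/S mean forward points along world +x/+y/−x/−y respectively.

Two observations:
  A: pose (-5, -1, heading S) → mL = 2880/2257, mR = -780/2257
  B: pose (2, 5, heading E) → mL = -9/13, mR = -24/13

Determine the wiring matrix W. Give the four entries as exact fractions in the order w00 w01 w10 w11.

1 -1 1/2 -1

obs A: pose=(-5,-1,S) → sL=120/37, sR=120/61, mL=2880/2257, mR=-780/2257
obs B: pose=(2,5,E) → sL=30/13, sR=3, mL=-9/13, mR=-24/13
sensor matrix S = [[120/37, 120/61], [30/13, 3]]; det S = 152280/29341
solve [mL_A; mL_B] = S·[w00; w01] and [mR_A; mR_B] = S·[w10; w11]:
  w00 = 1, w01 = -1, w10 = 1/2, w11 = -1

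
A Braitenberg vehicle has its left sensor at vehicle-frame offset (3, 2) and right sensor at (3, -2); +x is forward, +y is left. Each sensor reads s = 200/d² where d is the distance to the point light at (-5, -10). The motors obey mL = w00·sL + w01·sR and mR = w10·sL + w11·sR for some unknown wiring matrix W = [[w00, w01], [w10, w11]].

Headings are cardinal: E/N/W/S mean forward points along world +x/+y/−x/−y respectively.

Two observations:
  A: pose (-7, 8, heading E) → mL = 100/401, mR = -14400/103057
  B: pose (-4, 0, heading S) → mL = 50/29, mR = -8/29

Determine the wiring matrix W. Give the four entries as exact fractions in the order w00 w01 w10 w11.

obs A: pose=(-7,8,E) → sL=200/401, sR=200/257, mL=100/401, mR=-14400/103057
obs B: pose=(-4,0,S) → sL=100/29, sR=4, mL=50/29, mR=-8/29
sensor matrix S = [[200/401, 200/257], [100/29, 4]]; det S = -2057600/2988653
solve [mL_A; mL_B] = S·[w00; w01] and [mR_A; mR_B] = S·[w10; w11]:
  w00 = 1/2, w01 = 0, w10 = 1/2, w11 = -1/2

1/2 0 1/2 -1/2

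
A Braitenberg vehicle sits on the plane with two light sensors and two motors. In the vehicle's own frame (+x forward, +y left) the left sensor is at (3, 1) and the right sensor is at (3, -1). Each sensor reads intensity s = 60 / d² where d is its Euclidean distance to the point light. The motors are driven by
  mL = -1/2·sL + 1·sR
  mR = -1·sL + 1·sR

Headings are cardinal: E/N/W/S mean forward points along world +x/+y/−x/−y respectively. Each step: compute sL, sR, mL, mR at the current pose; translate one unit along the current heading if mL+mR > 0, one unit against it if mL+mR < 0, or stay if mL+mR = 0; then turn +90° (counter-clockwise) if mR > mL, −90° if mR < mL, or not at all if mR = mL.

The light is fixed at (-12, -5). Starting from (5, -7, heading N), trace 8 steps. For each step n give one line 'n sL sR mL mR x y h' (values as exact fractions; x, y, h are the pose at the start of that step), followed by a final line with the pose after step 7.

n=0: pose=(5,-7,N); sL=60/257, sR=12/65; mL=1134/16705, mR=-816/16705; mL+mR=318/16705 → advance +1; mR−mL=-30/257 → turn -1·90°
n=1: pose=(5,-6,E); sL=3/20, sR=15/101; mL=297/4040, mR=-3/2020; mL+mR=291/4040 → advance +1; mR−mL=-3/40 → turn -1·90°
n=2: pose=(6,-6,S); sL=60/377, sR=12/61; mL=2694/22997, mR=864/22997; mL+mR=3558/22997 → advance +1; mR−mL=-30/377 → turn -1·90°
n=3: pose=(6,-7,W); sL=10/39, sR=30/113; mL=605/4407, mR=40/4407; mL+mR=215/1469 → advance +1; mR−mL=-5/39 → turn -1·90°
n=4: pose=(5,-7,N); sL=60/257, sR=12/65; mL=1134/16705, mR=-816/16705; mL+mR=318/16705 → advance +1; mR−mL=-30/257 → turn -1·90°
n=5: pose=(5,-6,E); sL=3/20, sR=15/101; mL=297/4040, mR=-3/2020; mL+mR=291/4040 → advance +1; mR−mL=-3/40 → turn -1·90°
n=6: pose=(6,-6,S); sL=60/377, sR=12/61; mL=2694/22997, mR=864/22997; mL+mR=3558/22997 → advance +1; mR−mL=-30/377 → turn -1·90°
n=7: pose=(6,-7,W); sL=10/39, sR=30/113; mL=605/4407, mR=40/4407; mL+mR=215/1469 → advance +1; mR−mL=-5/39 → turn -1·90°

0 60/257 12/65 1134/16705 -816/16705 5 -7 N
1 3/20 15/101 297/4040 -3/2020 5 -6 E
2 60/377 12/61 2694/22997 864/22997 6 -6 S
3 10/39 30/113 605/4407 40/4407 6 -7 W
4 60/257 12/65 1134/16705 -816/16705 5 -7 N
5 3/20 15/101 297/4040 -3/2020 5 -6 E
6 60/377 12/61 2694/22997 864/22997 6 -6 S
7 10/39 30/113 605/4407 40/4407 6 -7 W
final 5 -7 N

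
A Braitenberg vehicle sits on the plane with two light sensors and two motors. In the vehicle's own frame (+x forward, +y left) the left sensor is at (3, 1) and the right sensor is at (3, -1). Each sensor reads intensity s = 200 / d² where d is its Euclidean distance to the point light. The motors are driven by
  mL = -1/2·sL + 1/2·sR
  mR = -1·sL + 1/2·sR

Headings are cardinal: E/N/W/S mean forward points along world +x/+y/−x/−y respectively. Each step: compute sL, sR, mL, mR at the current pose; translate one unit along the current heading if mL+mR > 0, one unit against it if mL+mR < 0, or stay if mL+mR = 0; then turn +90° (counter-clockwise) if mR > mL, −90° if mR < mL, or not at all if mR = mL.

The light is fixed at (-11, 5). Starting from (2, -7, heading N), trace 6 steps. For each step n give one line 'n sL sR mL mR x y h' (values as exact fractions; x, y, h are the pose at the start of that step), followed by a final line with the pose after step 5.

0 8/9 200/277 -208/2493 -1316/2493 2 -7 N
1 1/2 50/113 -13/452 -63/226 2 -8 E
2 8/17 200/377 192/6409 -1316/6409 1 -8 S
3 4/5 100/101 48/505 -154/505 1 -7 W
4 8/9 200/277 -208/2493 -1316/2493 2 -7 N
5 1/2 50/113 -13/452 -63/226 2 -8 E
final 1 -8 S

n=0: pose=(2,-7,N); sL=8/9, sR=200/277; mL=-208/2493, mR=-1316/2493; mL+mR=-508/831 → advance -1; mR−mL=-4/9 → turn -1·90°
n=1: pose=(2,-8,E); sL=1/2, sR=50/113; mL=-13/452, mR=-63/226; mL+mR=-139/452 → advance -1; mR−mL=-1/4 → turn -1·90°
n=2: pose=(1,-8,S); sL=8/17, sR=200/377; mL=192/6409, mR=-1316/6409; mL+mR=-1124/6409 → advance -1; mR−mL=-4/17 → turn -1·90°
n=3: pose=(1,-7,W); sL=4/5, sR=100/101; mL=48/505, mR=-154/505; mL+mR=-106/505 → advance -1; mR−mL=-2/5 → turn -1·90°
n=4: pose=(2,-7,N); sL=8/9, sR=200/277; mL=-208/2493, mR=-1316/2493; mL+mR=-508/831 → advance -1; mR−mL=-4/9 → turn -1·90°
n=5: pose=(2,-8,E); sL=1/2, sR=50/113; mL=-13/452, mR=-63/226; mL+mR=-139/452 → advance -1; mR−mL=-1/4 → turn -1·90°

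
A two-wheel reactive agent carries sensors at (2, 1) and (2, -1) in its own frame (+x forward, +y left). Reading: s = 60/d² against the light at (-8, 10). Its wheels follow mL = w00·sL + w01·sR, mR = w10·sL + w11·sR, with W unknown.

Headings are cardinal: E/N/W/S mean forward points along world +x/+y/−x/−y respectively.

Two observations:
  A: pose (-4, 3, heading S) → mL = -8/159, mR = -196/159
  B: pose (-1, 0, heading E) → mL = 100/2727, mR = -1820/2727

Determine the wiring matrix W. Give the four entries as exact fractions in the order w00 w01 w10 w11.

1/2 -1/2 -1 -1

obs A: pose=(-4,3,S) → sL=30/53, sR=2/3, mL=-8/159, mR=-196/159
obs B: pose=(-1,0,E) → sL=10/27, sR=30/101, mL=100/2727, mR=-1820/2727
sensor matrix S = [[30/53, 2/3], [10/27, 30/101]]; det S = -34160/433593
solve [mL_A; mL_B] = S·[w00; w01] and [mR_A; mR_B] = S·[w10; w11]:
  w00 = 1/2, w01 = -1/2, w10 = -1, w11 = -1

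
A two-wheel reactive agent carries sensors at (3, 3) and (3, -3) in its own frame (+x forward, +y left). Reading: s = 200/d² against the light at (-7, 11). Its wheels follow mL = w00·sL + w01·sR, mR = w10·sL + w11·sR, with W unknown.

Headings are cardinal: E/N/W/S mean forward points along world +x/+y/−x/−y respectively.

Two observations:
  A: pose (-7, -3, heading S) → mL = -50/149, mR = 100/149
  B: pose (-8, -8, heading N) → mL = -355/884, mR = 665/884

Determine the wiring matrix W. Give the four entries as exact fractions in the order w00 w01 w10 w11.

obs A: pose=(-7,-3,S) → sL=100/149, sR=100/149, mL=-50/149, mR=100/149
obs B: pose=(-8,-8,N) → sL=25/34, sR=10/13, mL=-355/884, mR=665/884
sensor matrix S = [[100/149, 100/149], [25/34, 10/13]]; det S = 750/32929
solve [mL_A; mL_B] = S·[w00; w01] and [mR_A; mR_B] = S·[w10; w11]:
  w00 = 1/2, w01 = -1, w10 = 1/2, w11 = 1/2

1/2 -1 1/2 1/2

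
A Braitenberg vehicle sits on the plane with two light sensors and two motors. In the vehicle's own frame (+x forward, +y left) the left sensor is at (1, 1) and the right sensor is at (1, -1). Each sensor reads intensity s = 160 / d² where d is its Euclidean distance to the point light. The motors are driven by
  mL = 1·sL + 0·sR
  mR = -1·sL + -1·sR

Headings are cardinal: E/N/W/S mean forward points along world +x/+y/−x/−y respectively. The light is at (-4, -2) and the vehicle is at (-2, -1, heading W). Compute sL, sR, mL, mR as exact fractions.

left sensor world pos  = (-3, -2); dL² = 1
right sensor world pos = (-3, 0); dR² = 5
sL = 160/1 = 160
sR = 160/5 = 32
mL = 1·sL + 0·sR = 160
mR = -1·sL + -1·sR = -192

160 32 160 -192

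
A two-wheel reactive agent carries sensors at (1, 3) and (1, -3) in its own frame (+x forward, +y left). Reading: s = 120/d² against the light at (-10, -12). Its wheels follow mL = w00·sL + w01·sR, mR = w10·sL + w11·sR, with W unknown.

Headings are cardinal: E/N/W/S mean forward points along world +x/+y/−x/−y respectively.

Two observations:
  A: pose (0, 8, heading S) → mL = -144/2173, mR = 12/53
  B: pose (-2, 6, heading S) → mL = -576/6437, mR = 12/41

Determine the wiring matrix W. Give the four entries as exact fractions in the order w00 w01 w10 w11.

1 -1 1 0

obs A: pose=(0,8,S) → sL=12/53, sR=12/41, mL=-144/2173, mR=12/53
obs B: pose=(-2,6,S) → sL=12/41, sR=60/157, mL=-576/6437, mR=12/41
sensor matrix S = [[12/53, 12/41], [12/41, 60/157]]; det S = 12096/13987601
solve [mL_A; mL_B] = S·[w00; w01] and [mR_A; mR_B] = S·[w10; w11]:
  w00 = 1, w01 = -1, w10 = 1, w11 = 0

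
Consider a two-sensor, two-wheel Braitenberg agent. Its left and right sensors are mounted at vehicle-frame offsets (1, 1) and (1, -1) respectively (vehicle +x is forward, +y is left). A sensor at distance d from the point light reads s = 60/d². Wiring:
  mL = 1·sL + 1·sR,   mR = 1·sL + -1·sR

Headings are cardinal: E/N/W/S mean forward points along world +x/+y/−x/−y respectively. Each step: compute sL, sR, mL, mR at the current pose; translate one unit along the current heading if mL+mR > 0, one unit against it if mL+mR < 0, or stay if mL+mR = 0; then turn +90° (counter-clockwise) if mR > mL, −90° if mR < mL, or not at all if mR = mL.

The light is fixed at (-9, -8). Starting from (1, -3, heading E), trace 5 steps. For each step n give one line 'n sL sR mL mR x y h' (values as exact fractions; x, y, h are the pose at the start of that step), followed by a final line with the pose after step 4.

n=0: pose=(1,-3,E); sL=60/157, sR=60/137; mL=17640/21509, mR=-1200/21509; mL+mR=120/157 → advance +1; mR−mL=-120/137 → turn -1·90°
n=1: pose=(2,-3,S); sL=3/8, sR=15/29; mL=207/232, mR=-33/232; mL+mR=3/4 → advance +1; mR−mL=-30/29 → turn -1·90°
n=2: pose=(2,-4,W); sL=60/109, sR=12/25; mL=2808/2725, mR=192/2725; mL+mR=120/109 → advance +1; mR−mL=-24/25 → turn -1·90°
n=3: pose=(1,-4,N); sL=30/53, sR=30/73; mL=3780/3869, mR=600/3869; mL+mR=60/53 → advance +1; mR−mL=-60/73 → turn -1·90°
n=4: pose=(1,-3,E); sL=60/157, sR=60/137; mL=17640/21509, mR=-1200/21509; mL+mR=120/157 → advance +1; mR−mL=-120/137 → turn -1·90°

0 60/157 60/137 17640/21509 -1200/21509 1 -3 E
1 3/8 15/29 207/232 -33/232 2 -3 S
2 60/109 12/25 2808/2725 192/2725 2 -4 W
3 30/53 30/73 3780/3869 600/3869 1 -4 N
4 60/157 60/137 17640/21509 -1200/21509 1 -3 E
final 2 -3 S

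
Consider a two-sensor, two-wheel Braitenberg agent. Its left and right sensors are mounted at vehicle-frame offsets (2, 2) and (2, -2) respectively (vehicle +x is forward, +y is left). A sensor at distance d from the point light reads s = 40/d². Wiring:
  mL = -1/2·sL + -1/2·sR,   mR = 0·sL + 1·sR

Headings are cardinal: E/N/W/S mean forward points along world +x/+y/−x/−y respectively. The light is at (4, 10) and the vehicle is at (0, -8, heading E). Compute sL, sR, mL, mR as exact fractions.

left sensor world pos  = (2, -6); dL² = 260
right sensor world pos = (2, -10); dR² = 404
sL = 40/260 = 2/13
sR = 40/404 = 10/101
mL = -1/2·sL + -1/2·sR = -166/1313
mR = 0·sL + 1·sR = 10/101

2/13 10/101 -166/1313 10/101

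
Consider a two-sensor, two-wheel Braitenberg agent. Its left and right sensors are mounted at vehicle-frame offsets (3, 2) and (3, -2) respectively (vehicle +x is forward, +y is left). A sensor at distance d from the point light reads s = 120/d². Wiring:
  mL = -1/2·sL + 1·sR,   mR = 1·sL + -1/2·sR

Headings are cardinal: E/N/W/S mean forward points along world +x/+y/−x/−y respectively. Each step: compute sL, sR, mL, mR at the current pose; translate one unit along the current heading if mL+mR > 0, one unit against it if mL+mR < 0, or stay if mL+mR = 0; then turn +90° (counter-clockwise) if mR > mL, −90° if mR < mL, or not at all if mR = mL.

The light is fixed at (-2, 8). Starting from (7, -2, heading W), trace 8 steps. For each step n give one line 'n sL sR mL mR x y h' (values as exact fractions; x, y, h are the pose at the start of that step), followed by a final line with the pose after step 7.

0 2/3 6/5 13/15 1/15 7 -2 W
1 24/17 120/149 252/2533 2556/2533 6 -2 N
2 60/73 60/37 3270/2701 30/2701 6 -1 W
3 120/61 40/39 100/2379 3460/2379 5 -1 N
4 30/29 30/13 675/377 -45/377 5 0 W
5 120/41 120/89 -420/3649 8220/3649 4 0 N
6 4/3 60/17 146/51 -22/51 4 1 W
7 24/5 24/13 -36/65 252/65 3 1 N
final 3 2 W

n=0: pose=(7,-2,W); sL=2/3, sR=6/5; mL=13/15, mR=1/15; mL+mR=14/15 → advance +1; mR−mL=-4/5 → turn -1·90°
n=1: pose=(6,-2,N); sL=24/17, sR=120/149; mL=252/2533, mR=2556/2533; mL+mR=2808/2533 → advance +1; mR−mL=2304/2533 → turn +1·90°
n=2: pose=(6,-1,W); sL=60/73, sR=60/37; mL=3270/2701, mR=30/2701; mL+mR=3300/2701 → advance +1; mR−mL=-3240/2701 → turn -1·90°
n=3: pose=(5,-1,N); sL=120/61, sR=40/39; mL=100/2379, mR=3460/2379; mL+mR=3560/2379 → advance +1; mR−mL=1120/793 → turn +1·90°
n=4: pose=(5,0,W); sL=30/29, sR=30/13; mL=675/377, mR=-45/377; mL+mR=630/377 → advance +1; mR−mL=-720/377 → turn -1·90°
n=5: pose=(4,0,N); sL=120/41, sR=120/89; mL=-420/3649, mR=8220/3649; mL+mR=7800/3649 → advance +1; mR−mL=8640/3649 → turn +1·90°
n=6: pose=(4,1,W); sL=4/3, sR=60/17; mL=146/51, mR=-22/51; mL+mR=124/51 → advance +1; mR−mL=-56/17 → turn -1·90°
n=7: pose=(3,1,N); sL=24/5, sR=24/13; mL=-36/65, mR=252/65; mL+mR=216/65 → advance +1; mR−mL=288/65 → turn +1·90°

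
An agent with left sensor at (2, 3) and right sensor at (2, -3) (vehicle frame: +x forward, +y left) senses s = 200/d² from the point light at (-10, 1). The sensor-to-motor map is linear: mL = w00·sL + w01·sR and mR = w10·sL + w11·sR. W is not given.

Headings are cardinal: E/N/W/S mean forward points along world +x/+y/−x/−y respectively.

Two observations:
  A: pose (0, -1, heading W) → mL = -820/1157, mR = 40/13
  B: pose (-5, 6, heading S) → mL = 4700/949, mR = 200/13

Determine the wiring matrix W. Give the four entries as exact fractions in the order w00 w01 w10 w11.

obs A: pose=(0,-1,W) → sL=200/89, sR=40/13, mL=-820/1157, mR=40/13
obs B: pose=(-5,6,S) → sL=200/73, sR=200/13, mL=4700/949, mR=200/13
sensor matrix S = [[200/89, 40/13], [200/73, 200/13]]; det S = 2208000/84461
solve [mL_A; mL_B] = S·[w00; w01] and [mR_A; mR_B] = S·[w10; w11]:
  w00 = -1, w01 = 1/2, w10 = 0, w11 = 1

-1 1/2 0 1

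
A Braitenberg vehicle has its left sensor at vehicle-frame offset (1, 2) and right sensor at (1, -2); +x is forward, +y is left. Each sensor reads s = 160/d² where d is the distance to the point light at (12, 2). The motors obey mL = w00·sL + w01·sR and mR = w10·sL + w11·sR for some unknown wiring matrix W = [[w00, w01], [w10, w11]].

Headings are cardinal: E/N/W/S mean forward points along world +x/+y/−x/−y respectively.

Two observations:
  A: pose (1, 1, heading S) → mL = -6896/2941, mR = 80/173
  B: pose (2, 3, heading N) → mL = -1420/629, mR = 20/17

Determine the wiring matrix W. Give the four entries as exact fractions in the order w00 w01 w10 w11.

-1 -1/2 0 1/2

obs A: pose=(1,1,S) → sL=32/17, sR=160/173, mL=-6896/2941, mR=80/173
obs B: pose=(2,3,N) → sL=40/37, sR=40/17, mL=-1420/629, mR=20/17
sensor matrix S = [[32/17, 160/173], [40/37, 40/17]]; det S = 6343680/1849889
solve [mL_A; mL_B] = S·[w00; w01] and [mR_A; mR_B] = S·[w10; w11]:
  w00 = -1, w01 = -1/2, w10 = 0, w11 = 1/2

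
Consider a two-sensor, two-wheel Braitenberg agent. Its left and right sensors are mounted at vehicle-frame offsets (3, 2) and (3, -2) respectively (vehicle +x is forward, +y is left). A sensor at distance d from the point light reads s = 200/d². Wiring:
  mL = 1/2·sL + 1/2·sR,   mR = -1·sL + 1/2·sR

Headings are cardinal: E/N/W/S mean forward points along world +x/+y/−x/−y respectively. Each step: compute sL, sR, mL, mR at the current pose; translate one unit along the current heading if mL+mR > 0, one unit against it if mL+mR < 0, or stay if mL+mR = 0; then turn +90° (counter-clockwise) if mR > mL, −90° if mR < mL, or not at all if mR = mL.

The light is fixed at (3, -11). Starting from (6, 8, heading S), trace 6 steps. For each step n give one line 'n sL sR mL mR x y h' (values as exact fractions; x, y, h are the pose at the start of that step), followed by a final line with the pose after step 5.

0 200/281 200/257 53800/72217 -23300/72217 6 8 S
1 25/32 1/2 41/64 -17/32 6 7 W
2 200/441 200/457 89800/201537 -47300/201537 5 7 N
3 100/233 100/157 19500/36581 -4050/36581 5 8 E
4 200/281 200/257 53800/72217 -23300/72217 6 8 S
5 25/32 1/2 41/64 -17/32 6 7 W
final 5 7 N

n=0: pose=(6,8,S); sL=200/281, sR=200/257; mL=53800/72217, mR=-23300/72217; mL+mR=30500/72217 → advance +1; mR−mL=-300/281 → turn -1·90°
n=1: pose=(6,7,W); sL=25/32, sR=1/2; mL=41/64, mR=-17/32; mL+mR=7/64 → advance +1; mR−mL=-75/64 → turn -1·90°
n=2: pose=(5,7,N); sL=200/441, sR=200/457; mL=89800/201537, mR=-47300/201537; mL+mR=42500/201537 → advance +1; mR−mL=-100/147 → turn -1·90°
n=3: pose=(5,8,E); sL=100/233, sR=100/157; mL=19500/36581, mR=-4050/36581; mL+mR=15450/36581 → advance +1; mR−mL=-150/233 → turn -1·90°
n=4: pose=(6,8,S); sL=200/281, sR=200/257; mL=53800/72217, mR=-23300/72217; mL+mR=30500/72217 → advance +1; mR−mL=-300/281 → turn -1·90°
n=5: pose=(6,7,W); sL=25/32, sR=1/2; mL=41/64, mR=-17/32; mL+mR=7/64 → advance +1; mR−mL=-75/64 → turn -1·90°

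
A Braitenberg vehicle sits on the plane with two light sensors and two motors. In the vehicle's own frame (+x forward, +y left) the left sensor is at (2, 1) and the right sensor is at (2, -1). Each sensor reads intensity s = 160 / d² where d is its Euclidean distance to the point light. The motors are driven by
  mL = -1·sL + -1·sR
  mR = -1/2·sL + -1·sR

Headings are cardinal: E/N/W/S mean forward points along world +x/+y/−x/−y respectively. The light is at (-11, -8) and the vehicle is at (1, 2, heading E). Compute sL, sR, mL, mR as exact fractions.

left sensor world pos  = (3, 3); dL² = 317
right sensor world pos = (3, 1); dR² = 277
sL = 160/317 = 160/317
sR = 160/277 = 160/277
mL = -1·sL + -1·sR = -95040/87809
mR = -1/2·sL + -1·sR = -72880/87809

160/317 160/277 -95040/87809 -72880/87809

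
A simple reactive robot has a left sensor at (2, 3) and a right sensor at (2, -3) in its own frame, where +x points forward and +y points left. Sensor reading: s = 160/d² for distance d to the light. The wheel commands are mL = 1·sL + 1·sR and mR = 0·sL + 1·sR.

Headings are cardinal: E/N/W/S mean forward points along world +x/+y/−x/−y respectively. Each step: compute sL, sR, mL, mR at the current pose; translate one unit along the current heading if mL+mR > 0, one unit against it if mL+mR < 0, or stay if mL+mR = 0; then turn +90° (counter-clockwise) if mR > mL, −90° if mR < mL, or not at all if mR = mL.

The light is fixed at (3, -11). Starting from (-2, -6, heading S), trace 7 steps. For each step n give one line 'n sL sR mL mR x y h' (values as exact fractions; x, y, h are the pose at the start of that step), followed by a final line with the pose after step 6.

0 160/13 160/73 13760/949 160/73 -2 -6 S
1 16/5 80/49 1184/245 80/49 -2 -7 W
2 160/117 32/9 64/13 32/9 -3 -7 N
3 2 8 10 8 -3 -6 E
4 160/13 160/73 13760/949 160/73 -2 -6 S
5 16/5 80/49 1184/245 80/49 -2 -7 W
6 160/117 32/9 64/13 32/9 -3 -7 N
final -3 -6 E

n=0: pose=(-2,-6,S); sL=160/13, sR=160/73; mL=13760/949, mR=160/73; mL+mR=15840/949 → advance +1; mR−mL=-160/13 → turn -1·90°
n=1: pose=(-2,-7,W); sL=16/5, sR=80/49; mL=1184/245, mR=80/49; mL+mR=1584/245 → advance +1; mR−mL=-16/5 → turn -1·90°
n=2: pose=(-3,-7,N); sL=160/117, sR=32/9; mL=64/13, mR=32/9; mL+mR=992/117 → advance +1; mR−mL=-160/117 → turn -1·90°
n=3: pose=(-3,-6,E); sL=2, sR=8; mL=10, mR=8; mL+mR=18 → advance +1; mR−mL=-2 → turn -1·90°
n=4: pose=(-2,-6,S); sL=160/13, sR=160/73; mL=13760/949, mR=160/73; mL+mR=15840/949 → advance +1; mR−mL=-160/13 → turn -1·90°
n=5: pose=(-2,-7,W); sL=16/5, sR=80/49; mL=1184/245, mR=80/49; mL+mR=1584/245 → advance +1; mR−mL=-16/5 → turn -1·90°
n=6: pose=(-3,-7,N); sL=160/117, sR=32/9; mL=64/13, mR=32/9; mL+mR=992/117 → advance +1; mR−mL=-160/117 → turn -1·90°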